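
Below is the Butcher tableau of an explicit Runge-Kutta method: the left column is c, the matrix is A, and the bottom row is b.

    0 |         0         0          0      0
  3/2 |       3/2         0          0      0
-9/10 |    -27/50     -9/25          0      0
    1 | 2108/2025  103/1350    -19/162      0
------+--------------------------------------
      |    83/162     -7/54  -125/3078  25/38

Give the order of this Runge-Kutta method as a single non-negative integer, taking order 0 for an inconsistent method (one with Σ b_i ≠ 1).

b = (83/162, -7/54, -125/3078, 25/38)
c = (0, 3/2, -9/10, 1)
Ac = (0, 0, -27/50, 11/50)
Σ b_i: 83/162·1 + (-7/54)·1 + (-125/3078)·1 + 25/38·1 = 1 ✓
b·c: (-7/54)·3/2 + (-125/3078)·(-9/10) + 25/38·1 = 1/2 ✓
b·c²: (-7/54)·9/4 + (-125/3078)·81/100 + 25/38·1 = 1/3 ✓
b·Ac: (-125/3078)·(-27/50) + 25/38·11/50 = 1/6 ✓
b·c³: (-7/54)·27/8 + (-125/3078)·(-729/1000) + 25/38·1 = 1/4 ✓
b·(c∘Ac): (-125/3078)·243/500 + 25/38·11/50 = 1/8 ✓
b·Ac²: (-125/3078)·(-81/100) + 25/38·23/300 = 1/12 ✓
b·A²c: 25/38·19/300 = 1/24 ✓; 4 stages ⇒ order 4.

4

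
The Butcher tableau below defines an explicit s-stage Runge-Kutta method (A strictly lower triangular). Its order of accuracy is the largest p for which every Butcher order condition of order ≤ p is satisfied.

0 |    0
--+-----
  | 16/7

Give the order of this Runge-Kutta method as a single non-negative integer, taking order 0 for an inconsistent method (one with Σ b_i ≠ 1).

b = (16/7)
c = (0)
Σ b_i: 16/7·1 = 16/7 ≠ 1 ⇒ order 0.

0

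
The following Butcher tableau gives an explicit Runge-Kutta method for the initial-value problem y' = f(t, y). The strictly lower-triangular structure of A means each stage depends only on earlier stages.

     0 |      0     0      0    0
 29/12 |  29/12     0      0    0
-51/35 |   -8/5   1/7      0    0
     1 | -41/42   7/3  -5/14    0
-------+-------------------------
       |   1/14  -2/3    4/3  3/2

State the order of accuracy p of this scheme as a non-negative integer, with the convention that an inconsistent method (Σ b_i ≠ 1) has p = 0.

b = (1/14, -2/3, 4/3, 3/2)
c = (0, 29/12, -51/35, 1)
Ac = (0, 0, 29/84, 10865/1764)
Σ b_i: 1/14·1 + (-2/3)·1 + 4/3·1 + 3/2·1 = 47/21 ≠ 1 ⇒ order 0.

0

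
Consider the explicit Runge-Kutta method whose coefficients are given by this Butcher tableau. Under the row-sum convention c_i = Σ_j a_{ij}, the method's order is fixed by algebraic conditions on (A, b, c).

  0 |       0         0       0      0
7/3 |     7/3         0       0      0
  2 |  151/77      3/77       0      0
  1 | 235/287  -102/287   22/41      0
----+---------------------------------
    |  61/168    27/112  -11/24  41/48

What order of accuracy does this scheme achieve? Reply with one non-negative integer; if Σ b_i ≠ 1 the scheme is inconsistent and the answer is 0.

b = (61/168, 27/112, -11/24, 41/48)
c = (0, 7/3, 2, 1)
Ac = (0, 0, 1/11, 10/41)
Σ b_i: 61/168·1 + 27/112·1 + (-11/24)·1 + 41/48·1 = 1 ✓
b·c: 27/112·7/3 + (-11/24)·2 + 41/48·1 = 1/2 ✓
b·c²: 27/112·49/9 + (-11/24)·4 + 41/48·1 = 1/3 ✓
b·Ac: (-11/24)·1/11 + 41/48·10/41 = 1/6 ✓
b·c³: 27/112·343/27 + (-11/24)·8 + 41/48·1 = 1/4 ✓
b·(c∘Ac): (-11/24)·2/11 + 41/48·10/41 = 1/8 ✓
b·Ac²: (-11/24)·7/33 + 41/48·26/123 = 1/12 ✓
b·A²c: 41/48·2/41 = 1/24 ✓; 4 stages ⇒ order 4.

4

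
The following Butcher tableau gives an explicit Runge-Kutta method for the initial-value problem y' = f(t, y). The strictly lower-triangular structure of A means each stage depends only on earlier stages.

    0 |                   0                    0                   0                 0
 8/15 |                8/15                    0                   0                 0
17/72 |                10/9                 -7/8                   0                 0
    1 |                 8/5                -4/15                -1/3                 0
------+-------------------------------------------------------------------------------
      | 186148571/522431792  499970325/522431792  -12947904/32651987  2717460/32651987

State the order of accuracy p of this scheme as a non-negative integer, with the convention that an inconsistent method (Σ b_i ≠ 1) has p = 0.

b = (186148571/522431792, 499970325/522431792, -12947904/32651987, 2717460/32651987)
c = (0, 8/15, 17/72, 1)
Ac = (0, 0, -7/15, -1193/5400)
Σ b_i: 186148571/522431792·1 + 499970325/522431792·1 + (-12947904/32651987)·1 + 2717460/32651987·1 = 1 ✓
b·c: 499970325/522431792·8/15 + (-12947904/32651987)·17/72 + 2717460/32651987·1 = 1/2 ✓
b·c²: 499970325/522431792·64/225 + (-12947904/32651987)·289/5184 + 2717460/32651987·1 = 1/3 ✓
b·Ac: (-12947904/32651987)·(-7/15) + 2717460/32651987·(-1193/5400) = 1/6 ✓
b·c³: 499970325/522431792·512/3375 + (-12947904/32651987)·4913/373248 + 2717460/32651987·1 = 7870487383/35264145960 ≠ 1/4 ⇒ order 3.
b·(c∘Ac): (-12947904/32651987)·(-119/1080) + 2717460/32651987·(-1193/5400) = 4957859/195911922 ≠ 1/8
b·Ac²: (-12947904/32651987)·(-56/225) + 2717460/32651987·(-183581/1944000) = 6406488719/70528291920 ≠ 1/12
b·A²c: 2717460/32651987·7/45 = 422716/32651987 ≠ 1/24

3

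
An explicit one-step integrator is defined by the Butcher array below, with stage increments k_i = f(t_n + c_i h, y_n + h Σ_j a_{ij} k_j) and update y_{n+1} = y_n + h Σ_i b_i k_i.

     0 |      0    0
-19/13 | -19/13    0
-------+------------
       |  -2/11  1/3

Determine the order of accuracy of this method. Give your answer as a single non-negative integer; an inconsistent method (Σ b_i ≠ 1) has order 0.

b = (-2/11, 1/3)
c = (0, -19/13)
Σ b_i: (-2/11)·1 + 1/3·1 = 5/33 ≠ 1 ⇒ order 0.

0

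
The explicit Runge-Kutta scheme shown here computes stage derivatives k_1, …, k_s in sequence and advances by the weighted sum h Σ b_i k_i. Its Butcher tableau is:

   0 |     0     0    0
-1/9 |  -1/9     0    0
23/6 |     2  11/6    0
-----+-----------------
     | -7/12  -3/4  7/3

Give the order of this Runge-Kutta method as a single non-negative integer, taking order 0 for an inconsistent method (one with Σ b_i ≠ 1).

b = (-7/12, -3/4, 7/3)
c = (0, -1/9, 23/6)
Ac = (0, 0, -11/54)
Σ b_i: (-7/12)·1 + (-3/4)·1 + 7/3·1 = 1 ✓
b·c: (-3/4)·(-1/9) + 7/3·23/6 = 325/36 ≠ 1/2 ⇒ order 1.

1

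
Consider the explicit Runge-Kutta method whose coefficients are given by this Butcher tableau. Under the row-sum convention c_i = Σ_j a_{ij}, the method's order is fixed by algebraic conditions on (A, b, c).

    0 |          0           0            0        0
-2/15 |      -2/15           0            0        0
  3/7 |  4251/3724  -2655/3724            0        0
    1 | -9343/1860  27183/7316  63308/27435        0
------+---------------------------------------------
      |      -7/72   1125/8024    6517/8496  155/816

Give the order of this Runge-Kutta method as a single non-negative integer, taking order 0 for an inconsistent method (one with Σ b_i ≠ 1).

4

b = (-7/72, 1125/8024, 6517/8496, 155/816)
c = (0, -2/15, 3/7, 1)
Ac = (0, 0, 177/1862, 153/310)
Σ b_i: (-7/72)·1 + 1125/8024·1 + 6517/8496·1 + 155/816·1 = 1 ✓
b·c: 1125/8024·(-2/15) + 6517/8496·3/7 + 155/816·1 = 1/2 ✓
b·c²: 1125/8024·4/225 + 6517/8496·9/49 + 155/816·1 = 1/3 ✓
b·Ac: 6517/8496·177/1862 + 155/816·153/310 = 1/6 ✓
b·c³: 1125/8024·(-8/3375) + 6517/8496·27/343 + 155/816·1 = 1/4 ✓
b·(c∘Ac): 6517/8496·531/13034 + 155/816·153/310 = 1/8 ✓
b·Ac²: 6517/8496·(-59/4655) + 155/816·1139/2325 = 1/12 ✓
b·A²c: 155/816·34/155 = 1/24 ✓; 4 stages ⇒ order 4.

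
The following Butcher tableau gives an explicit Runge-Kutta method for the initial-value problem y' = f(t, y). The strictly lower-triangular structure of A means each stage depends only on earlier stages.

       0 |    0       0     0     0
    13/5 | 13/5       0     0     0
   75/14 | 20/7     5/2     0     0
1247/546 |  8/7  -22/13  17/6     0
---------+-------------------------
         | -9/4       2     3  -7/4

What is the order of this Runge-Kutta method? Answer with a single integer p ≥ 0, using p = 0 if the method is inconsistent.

b = (-9/4, 2, 3, -7/4)
c = (0, 13/5, 75/14, 1247/546)
Ac = (0, 0, 13/2, 1509/140)
Σ b_i: (-9/4)·1 + 2·1 + 3·1 + (-7/4)·1 = 1 ✓
b·c: 2·13/5 + 3·75/14 + (-7/4)·1247/546 = 188639/10920 ≠ 1/2 ⇒ order 1.

1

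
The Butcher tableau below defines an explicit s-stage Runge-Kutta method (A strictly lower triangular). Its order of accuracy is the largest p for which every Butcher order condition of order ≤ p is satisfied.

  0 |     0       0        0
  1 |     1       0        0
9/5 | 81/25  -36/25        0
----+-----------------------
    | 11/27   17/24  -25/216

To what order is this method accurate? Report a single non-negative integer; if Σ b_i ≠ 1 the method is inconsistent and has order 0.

b = (11/27, 17/24, -25/216)
c = (0, 1, 9/5)
Ac = (0, 0, -36/25)
Σ b_i: 11/27·1 + 17/24·1 + (-25/216)·1 = 1 ✓
b·c: 17/24·1 + (-25/216)·9/5 = 1/2 ✓
b·c²: 17/24·1 + (-25/216)·81/25 = 1/3 ✓
b·Ac: (-25/216)·(-36/25) = 1/6 ✓; 3 stages ⇒ order 3.

3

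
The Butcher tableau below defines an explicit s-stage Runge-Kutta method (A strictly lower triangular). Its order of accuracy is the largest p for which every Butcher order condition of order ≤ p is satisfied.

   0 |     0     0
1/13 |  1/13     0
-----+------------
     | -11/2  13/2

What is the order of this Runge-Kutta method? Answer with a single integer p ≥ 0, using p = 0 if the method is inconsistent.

b = (-11/2, 13/2)
c = (0, 1/13)
Σ b_i: (-11/2)·1 + 13/2·1 = 1 ✓
b·c: 13/2·1/13 = 1/2 ✓; 2 stages ⇒ order 2.

2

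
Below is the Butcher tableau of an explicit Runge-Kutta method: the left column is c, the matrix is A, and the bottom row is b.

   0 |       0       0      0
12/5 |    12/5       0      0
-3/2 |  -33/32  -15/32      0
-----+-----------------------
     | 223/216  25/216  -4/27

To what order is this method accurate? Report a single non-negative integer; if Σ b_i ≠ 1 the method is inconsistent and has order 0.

b = (223/216, 25/216, -4/27)
c = (0, 12/5, -3/2)
Ac = (0, 0, -9/8)
Σ b_i: 223/216·1 + 25/216·1 + (-4/27)·1 = 1 ✓
b·c: 25/216·12/5 + (-4/27)·(-3/2) = 1/2 ✓
b·c²: 25/216·144/25 + (-4/27)·9/4 = 1/3 ✓
b·Ac: (-4/27)·(-9/8) = 1/6 ✓; 3 stages ⇒ order 3.

3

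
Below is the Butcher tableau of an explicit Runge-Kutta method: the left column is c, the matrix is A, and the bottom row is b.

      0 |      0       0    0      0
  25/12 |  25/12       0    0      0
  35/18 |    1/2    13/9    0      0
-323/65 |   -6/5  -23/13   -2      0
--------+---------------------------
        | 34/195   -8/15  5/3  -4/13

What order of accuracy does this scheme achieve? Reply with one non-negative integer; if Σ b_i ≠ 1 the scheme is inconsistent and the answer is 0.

b = (34/195, -8/15, 5/3, -4/13)
c = (0, 25/12, 35/18, -323/65)
Ac = (0, 0, 325/108, -3545/468)
Σ b_i: 34/195·1 + (-8/15)·1 + 5/3·1 + (-4/13)·1 = 1 ✓
b·c: (-8/15)·25/12 + 5/3·35/18 + (-4/13)·(-323/65) = 166943/45630 ≠ 1/2 ⇒ order 1.

1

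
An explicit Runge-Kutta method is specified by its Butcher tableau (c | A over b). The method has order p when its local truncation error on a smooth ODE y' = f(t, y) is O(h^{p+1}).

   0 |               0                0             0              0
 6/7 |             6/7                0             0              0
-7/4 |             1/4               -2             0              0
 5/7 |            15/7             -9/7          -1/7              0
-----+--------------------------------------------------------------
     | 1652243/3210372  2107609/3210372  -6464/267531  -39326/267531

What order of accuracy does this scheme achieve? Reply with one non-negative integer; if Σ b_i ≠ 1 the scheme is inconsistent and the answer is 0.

b = (1652243/3210372, 2107609/3210372, -6464/267531, -39326/267531)
c = (0, 6/7, -7/4, 5/7)
Ac = (0, 0, -12/7, -167/196)
Σ b_i: 1652243/3210372·1 + 2107609/3210372·1 + (-6464/267531)·1 + (-39326/267531)·1 = 1 ✓
b·c: 2107609/3210372·6/7 + (-6464/267531)·(-7/4) + (-39326/267531)·5/7 = 1/2 ✓
b·c²: 2107609/3210372·36/49 + (-6464/267531)·49/16 + (-39326/267531)·25/49 = 1/3 ✓
b·Ac: (-6464/267531)·(-12/7) + (-39326/267531)·(-167/196) = 1/6 ✓
b·c³: 2107609/3210372·216/343 + (-6464/267531)·(-343/64) + (-39326/267531)·125/343 = 6414823/13109019 ≠ 1/4 ⇒ order 3.
b·(c∘Ac): (-6464/267531)·3 + (-39326/267531)·(-835/1372) = 445099/26218038 ≠ 1/8
b·Ac²: (-6464/267531)·(-72/49) + (-39326/267531)·(-7585/5488) = 3575647/14981736 ≠ 1/12
b·A²c: (-39326/267531)·12/49 = -22472/624239 ≠ 1/24

3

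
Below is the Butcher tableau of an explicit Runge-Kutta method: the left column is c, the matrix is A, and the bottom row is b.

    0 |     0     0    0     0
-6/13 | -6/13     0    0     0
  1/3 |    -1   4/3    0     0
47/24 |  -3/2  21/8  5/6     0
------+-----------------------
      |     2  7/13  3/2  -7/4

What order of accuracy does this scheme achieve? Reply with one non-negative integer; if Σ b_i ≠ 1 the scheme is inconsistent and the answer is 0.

b = (2, 7/13, 3/2, -7/4)
c = (0, -6/13, 1/3, 47/24)
Ac = (0, 0, -8/13, -437/468)
Σ b_i: 2·1 + 7/13·1 + 3/2·1 + (-7/4)·1 = 119/52 ≠ 1 ⇒ order 0.

0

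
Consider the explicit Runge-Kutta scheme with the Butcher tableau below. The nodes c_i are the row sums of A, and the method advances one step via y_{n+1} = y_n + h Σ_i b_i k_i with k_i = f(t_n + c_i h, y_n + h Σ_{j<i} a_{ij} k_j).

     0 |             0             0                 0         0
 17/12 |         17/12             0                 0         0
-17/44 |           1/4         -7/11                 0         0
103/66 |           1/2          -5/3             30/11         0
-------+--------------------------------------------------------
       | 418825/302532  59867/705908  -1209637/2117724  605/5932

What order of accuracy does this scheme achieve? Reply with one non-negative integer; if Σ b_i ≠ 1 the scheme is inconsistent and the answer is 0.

b = (418825/302532, 59867/705908, -1209637/2117724, 605/5932)
c = (0, 17/12, -17/44, 103/66)
Ac = (0, 0, -119/132, -14875/4356)
Σ b_i: 418825/302532·1 + 59867/705908·1 + (-1209637/2117724)·1 + 605/5932·1 = 1 ✓
b·c: 59867/705908·17/12 + (-1209637/2117724)·(-17/44) + 605/5932·103/66 = 1/2 ✓
b·c²: 59867/705908·289/144 + (-1209637/2117724)·289/1936 + 605/5932·10609/4356 = 1/3 ✓
b·Ac: (-1209637/2117724)·(-119/132) + 605/5932·(-14875/4356) = 1/6 ✓
b·c³: 59867/705908·4913/1728 + (-1209637/2117724)·(-4913/85184) + 605/5932·1092727/287496 = 37305925/56377728 ≠ 1/4 ⇒ order 3.
b·(c∘Ac): (-1209637/2117724)·2023/5808 + 605/5932·(-1532125/287496) = -20929567/28188864 ≠ 1/8
b·Ac²: (-1209637/2117724)·(-2023/1584) + 605/5932·(-1689205/574992) = 1009817/2349072 ≠ 1/12
b·A²c: 605/5932·(-595/242) = -2975/11864 ≠ 1/24

3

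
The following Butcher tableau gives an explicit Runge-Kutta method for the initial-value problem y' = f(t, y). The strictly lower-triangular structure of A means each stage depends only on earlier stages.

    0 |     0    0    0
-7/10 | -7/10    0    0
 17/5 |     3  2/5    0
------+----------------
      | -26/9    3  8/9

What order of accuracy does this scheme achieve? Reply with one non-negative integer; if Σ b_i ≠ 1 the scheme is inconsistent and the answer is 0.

b = (-26/9, 3, 8/9)
c = (0, -7/10, 17/5)
Ac = (0, 0, -7/25)
Σ b_i: (-26/9)·1 + 3·1 + 8/9·1 = 1 ✓
b·c: 3·(-7/10) + 8/9·17/5 = 83/90 ≠ 1/2 ⇒ order 1.

1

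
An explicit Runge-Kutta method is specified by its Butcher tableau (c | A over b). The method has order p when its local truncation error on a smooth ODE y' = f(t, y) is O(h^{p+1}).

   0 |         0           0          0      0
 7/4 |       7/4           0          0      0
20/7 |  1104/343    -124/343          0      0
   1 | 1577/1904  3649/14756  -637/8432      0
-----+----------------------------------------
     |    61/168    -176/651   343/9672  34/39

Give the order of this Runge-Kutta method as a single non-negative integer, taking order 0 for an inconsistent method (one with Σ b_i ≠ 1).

4

b = (61/168, -176/651, 343/9672, 34/39)
c = (0, 7/4, 20/7, 1)
Ac = (0, 0, -31/49, 59/272)
Σ b_i: 61/168·1 + (-176/651)·1 + 343/9672·1 + 34/39·1 = 1 ✓
b·c: (-176/651)·7/4 + 343/9672·20/7 + 34/39·1 = 1/2 ✓
b·c²: (-176/651)·49/16 + 343/9672·400/49 + 34/39·1 = 1/3 ✓
b·Ac: 343/9672·(-31/49) + 34/39·59/272 = 1/6 ✓
b·c³: (-176/651)·343/64 + 343/9672·8000/343 + 34/39·1 = 1/4 ✓
b·(c∘Ac): 343/9672·(-620/343) + 34/39·59/272 = 1/8 ✓
b·Ac²: 343/9672·(-31/28) + 34/39·9/64 = 1/12 ✓
b·A²c: 34/39·13/272 = 1/24 ✓; 4 stages ⇒ order 4.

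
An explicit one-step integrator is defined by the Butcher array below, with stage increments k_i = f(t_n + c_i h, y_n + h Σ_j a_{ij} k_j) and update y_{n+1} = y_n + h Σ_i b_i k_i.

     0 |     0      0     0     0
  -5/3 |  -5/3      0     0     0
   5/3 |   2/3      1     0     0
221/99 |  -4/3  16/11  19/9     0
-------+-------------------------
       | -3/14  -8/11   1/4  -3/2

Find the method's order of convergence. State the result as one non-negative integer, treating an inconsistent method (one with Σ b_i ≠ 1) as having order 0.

b = (-3/14, -8/11, 1/4, -3/2)
c = (0, -5/3, 5/3, 221/99)
Ac = (0, 0, -5/3, 325/297)
Σ b_i: (-3/14)·1 + (-8/11)·1 + 1/4·1 + (-3/2)·1 = -675/308 ≠ 1 ⇒ order 0.

0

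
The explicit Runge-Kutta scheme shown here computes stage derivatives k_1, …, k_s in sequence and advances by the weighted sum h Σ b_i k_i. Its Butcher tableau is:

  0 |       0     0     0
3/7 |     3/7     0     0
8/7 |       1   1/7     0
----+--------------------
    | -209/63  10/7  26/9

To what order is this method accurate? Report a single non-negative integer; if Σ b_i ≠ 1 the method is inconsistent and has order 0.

b = (-209/63, 10/7, 26/9)
c = (0, 3/7, 8/7)
Ac = (0, 0, 3/49)
Σ b_i: (-209/63)·1 + 10/7·1 + 26/9·1 = 1 ✓
b·c: 10/7·3/7 + 26/9·8/7 = 1726/441 ≠ 1/2 ⇒ order 1.

1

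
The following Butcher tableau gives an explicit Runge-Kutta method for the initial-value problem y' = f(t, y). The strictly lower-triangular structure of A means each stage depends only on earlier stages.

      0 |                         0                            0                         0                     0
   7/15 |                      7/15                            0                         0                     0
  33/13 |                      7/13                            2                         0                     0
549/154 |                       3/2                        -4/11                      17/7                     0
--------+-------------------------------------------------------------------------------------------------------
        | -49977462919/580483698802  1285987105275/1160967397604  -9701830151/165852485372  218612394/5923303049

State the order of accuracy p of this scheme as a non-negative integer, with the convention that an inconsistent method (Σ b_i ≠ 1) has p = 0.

b = (-49977462919/580483698802, 1285987105275/1160967397604, -9701830151/165852485372, 218612394/5923303049)
c = (0, 7/15, 33/13, 549/154)
Ac = (0, 0, 14/15, 90017/15015)
Σ b_i: (-49977462919/580483698802)·1 + 1285987105275/1160967397604·1 + (-9701830151/165852485372)·1 + 218612394/5923303049·1 = 1 ✓
b·c: 1285987105275/1160967397604·7/15 + (-9701830151/165852485372)·33/13 + 218612394/5923303049·549/154 = 1/2 ✓
b·c²: 1285987105275/1160967397604·49/225 + (-9701830151/165852485372)·1089/169 + 218612394/5923303049·301401/23716 = 1/3 ✓
b·Ac: (-9701830151/165852485372)·14/15 + 218612394/5923303049·90017/15015 = 1/6 ✓
b·c³: 1285987105275/1160967397604·343/3375 + (-9701830151/165852485372)·35937/2197 + 218612394/5923303049·165469149/3652264 = 6184632261209833/7470825203581740 ≠ 1/4 ⇒ order 3.
b·(c∘Ac): (-9701830151/165852485372)·154/65 + 218612394/5923303049·16473111/770770 = 53918491903/82926242686 ≠ 1/8
b·Ac²: (-9701830151/165852485372)·98/225 + 218612394/5923303049·45587807/2927925 = 761173620007/1386052913466 ≠ 1/12
b·A²c: 218612394/5923303049·34/15 = 2477607132/29616515245 ≠ 1/24

3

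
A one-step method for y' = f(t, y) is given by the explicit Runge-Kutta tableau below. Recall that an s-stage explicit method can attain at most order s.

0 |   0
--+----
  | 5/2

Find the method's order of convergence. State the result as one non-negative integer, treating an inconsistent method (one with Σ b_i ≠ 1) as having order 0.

b = (5/2)
c = (0)
Σ b_i: 5/2·1 = 5/2 ≠ 1 ⇒ order 0.

0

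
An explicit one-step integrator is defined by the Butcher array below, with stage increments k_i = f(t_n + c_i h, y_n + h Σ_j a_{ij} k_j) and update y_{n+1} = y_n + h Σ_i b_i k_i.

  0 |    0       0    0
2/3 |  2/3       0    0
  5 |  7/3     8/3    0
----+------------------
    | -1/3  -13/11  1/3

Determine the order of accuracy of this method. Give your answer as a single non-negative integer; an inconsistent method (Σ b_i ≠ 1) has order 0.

b = (-1/3, -13/11, 1/3)
c = (0, 2/3, 5)
Ac = (0, 0, 16/9)
Σ b_i: (-1/3)·1 + (-13/11)·1 + 1/3·1 = -13/11 ≠ 1 ⇒ order 0.

0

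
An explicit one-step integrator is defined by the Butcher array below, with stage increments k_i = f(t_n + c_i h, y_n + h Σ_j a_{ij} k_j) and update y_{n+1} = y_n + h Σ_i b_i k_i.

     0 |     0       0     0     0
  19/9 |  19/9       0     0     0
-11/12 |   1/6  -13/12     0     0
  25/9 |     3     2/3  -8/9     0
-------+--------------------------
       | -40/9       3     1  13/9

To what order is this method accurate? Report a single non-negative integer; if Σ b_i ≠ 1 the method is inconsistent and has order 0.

b = (-40/9, 3, 1, 13/9)
c = (0, 19/9, -11/12, 25/9)
Ac = (0, 0, -247/108, 20/9)
Σ b_i: (-40/9)·1 + 3·1 + 1·1 + 13/9·1 = 1 ✓
b·c: 3·19/9 + 1·(-11/12) + 13/9·25/9 = 3055/324 ≠ 1/2 ⇒ order 1.

1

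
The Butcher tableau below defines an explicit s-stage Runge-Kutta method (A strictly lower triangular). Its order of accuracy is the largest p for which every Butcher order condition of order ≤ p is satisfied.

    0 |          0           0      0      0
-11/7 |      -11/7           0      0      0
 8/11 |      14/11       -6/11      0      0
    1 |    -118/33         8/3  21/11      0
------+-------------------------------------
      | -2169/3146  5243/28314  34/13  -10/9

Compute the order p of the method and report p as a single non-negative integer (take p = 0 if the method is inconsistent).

2

b = (-2169/3146, 5243/28314, 34/13, -10/9)
c = (0, -11/7, 8/11, 1)
Ac = (0, 0, 6/7, -7120/2541)
Σ b_i: (-2169/3146)·1 + 5243/28314·1 + 34/13·1 + (-10/9)·1 = 1 ✓
b·c: 5243/28314·(-11/7) + 34/13·8/11 + (-10/9)·1 = 1/2 ✓
b·c²: 5243/28314·121/49 + 34/13·64/121 + (-10/9)·1 = 2295/3146 ≠ 1/3 ⇒ order 2.
b·Ac: 34/13·6/7 + (-10/9)·(-7120/2541) = 1592068/297297 ≠ 1/6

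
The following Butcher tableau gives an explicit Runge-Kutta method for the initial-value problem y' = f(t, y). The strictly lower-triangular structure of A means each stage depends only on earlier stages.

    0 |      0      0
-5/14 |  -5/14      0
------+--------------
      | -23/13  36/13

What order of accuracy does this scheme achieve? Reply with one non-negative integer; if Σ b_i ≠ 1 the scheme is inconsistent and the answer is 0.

1

b = (-23/13, 36/13)
c = (0, -5/14)
Σ b_i: (-23/13)·1 + 36/13·1 = 1 ✓
b·c: 36/13·(-5/14) = -90/91 ≠ 1/2 ⇒ order 1.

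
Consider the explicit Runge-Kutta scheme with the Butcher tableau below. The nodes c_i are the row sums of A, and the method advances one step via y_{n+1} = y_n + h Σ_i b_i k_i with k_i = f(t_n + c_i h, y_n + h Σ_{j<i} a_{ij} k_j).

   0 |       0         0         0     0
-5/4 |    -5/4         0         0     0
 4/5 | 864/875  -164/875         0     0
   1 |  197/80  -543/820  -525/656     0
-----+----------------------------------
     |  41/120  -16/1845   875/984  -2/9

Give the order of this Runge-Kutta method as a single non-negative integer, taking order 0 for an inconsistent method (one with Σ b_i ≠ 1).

b = (41/120, -16/1845, 875/984, -2/9)
c = (0, -5/4, 4/5, 1)
Ac = (0, 0, 41/175, 3/16)
Σ b_i: 41/120·1 + (-16/1845)·1 + 875/984·1 + (-2/9)·1 = 1 ✓
b·c: (-16/1845)·(-5/4) + 875/984·4/5 + (-2/9)·1 = 1/2 ✓
b·c²: (-16/1845)·25/16 + 875/984·16/25 + (-2/9)·1 = 1/3 ✓
b·Ac: 875/984·41/175 + (-2/9)·3/16 = 1/6 ✓
b·c³: (-16/1845)·(-125/64) + 875/984·64/125 + (-2/9)·1 = 1/4 ✓
b·(c∘Ac): 875/984·164/875 + (-2/9)·3/16 = 1/8 ✓
b·Ac²: 875/984·(-41/140) + (-2/9)·(-99/64) = 1/12 ✓
b·A²c: (-2/9)·(-3/16) = 1/24 ✓; 4 stages ⇒ order 4.

4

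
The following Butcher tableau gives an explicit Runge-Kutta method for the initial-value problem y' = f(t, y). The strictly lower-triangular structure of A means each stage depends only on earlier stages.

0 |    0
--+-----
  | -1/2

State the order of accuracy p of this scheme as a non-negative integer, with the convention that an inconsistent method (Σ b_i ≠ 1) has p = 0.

0

b = (-1/2)
c = (0)
Σ b_i: (-1/2)·1 = -1/2 ≠ 1 ⇒ order 0.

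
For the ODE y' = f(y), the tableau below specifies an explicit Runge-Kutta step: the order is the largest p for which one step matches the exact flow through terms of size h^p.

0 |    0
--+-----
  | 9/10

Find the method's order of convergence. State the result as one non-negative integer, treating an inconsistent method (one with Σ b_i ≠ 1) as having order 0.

0

b = (9/10)
c = (0)
Σ b_i: 9/10·1 = 9/10 ≠ 1 ⇒ order 0.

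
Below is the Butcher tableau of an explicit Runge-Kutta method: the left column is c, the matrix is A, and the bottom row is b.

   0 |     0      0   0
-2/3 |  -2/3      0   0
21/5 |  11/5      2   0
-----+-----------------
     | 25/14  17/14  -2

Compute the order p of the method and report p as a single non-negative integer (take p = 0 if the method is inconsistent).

1

b = (25/14, 17/14, -2)
c = (0, -2/3, 21/5)
Ac = (0, 0, -4/3)
Σ b_i: 25/14·1 + 17/14·1 + (-2)·1 = 1 ✓
b·c: 17/14·(-2/3) + (-2)·21/5 = -967/105 ≠ 1/2 ⇒ order 1.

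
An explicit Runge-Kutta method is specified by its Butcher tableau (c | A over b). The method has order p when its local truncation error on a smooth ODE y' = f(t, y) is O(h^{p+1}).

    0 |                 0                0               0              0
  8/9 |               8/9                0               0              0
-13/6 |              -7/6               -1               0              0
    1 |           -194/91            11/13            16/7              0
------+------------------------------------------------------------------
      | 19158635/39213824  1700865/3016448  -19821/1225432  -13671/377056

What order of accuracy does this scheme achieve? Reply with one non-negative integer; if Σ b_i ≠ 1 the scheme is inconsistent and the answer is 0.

3

b = (19158635/39213824, 1700865/3016448, -19821/1225432, -13671/377056)
c = (0, 8/9, -13/6, 1)
Ac = (0, 0, -8/9, -3440/819)
Σ b_i: 19158635/39213824·1 + 1700865/3016448·1 + (-19821/1225432)·1 + (-13671/377056)·1 = 1 ✓
b·c: 1700865/3016448·8/9 + (-19821/1225432)·(-13/6) + (-13671/377056)·1 = 1/2 ✓
b·c²: 1700865/3016448·64/81 + (-19821/1225432)·169/36 + (-13671/377056)·1 = 1/3 ✓
b·Ac: (-19821/1225432)·(-8/9) + (-13671/377056)·(-3440/819) = 1/6 ✓
b·c³: 1700865/3016448·512/729 + (-19821/1225432)·(-2197/216) + (-13671/377056)·1 = 10674875/20361024 ≠ 1/4 ⇒ order 3.
b·(c∘Ac): (-19821/1225432)·52/27 + (-13671/377056)·(-3440/819) = 167002/1378611 ≠ 1/8
b·Ac²: (-19821/1225432)·(-64/81) + (-13671/377056)·84020/7371 = -1019339/2545128 ≠ 1/12
b·A²c: (-13671/377056)·(-128/63) = 868/11783 ≠ 1/24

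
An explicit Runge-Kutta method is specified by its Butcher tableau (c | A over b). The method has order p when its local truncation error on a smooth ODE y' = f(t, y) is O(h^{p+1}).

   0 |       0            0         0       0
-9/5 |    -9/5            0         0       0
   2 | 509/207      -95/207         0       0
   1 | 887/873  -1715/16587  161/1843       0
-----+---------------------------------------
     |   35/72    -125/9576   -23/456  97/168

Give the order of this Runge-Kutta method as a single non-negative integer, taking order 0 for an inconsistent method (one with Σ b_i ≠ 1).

b = (35/72, -125/9576, -23/456, 97/168)
c = (0, -9/5, 2, 1)
Ac = (0, 0, 19/23, 35/97)
Σ b_i: 35/72·1 + (-125/9576)·1 + (-23/456)·1 + 97/168·1 = 1 ✓
b·c: (-125/9576)·(-9/5) + (-23/456)·2 + 97/168·1 = 1/2 ✓
b·c²: (-125/9576)·81/25 + (-23/456)·4 + 97/168·1 = 1/3 ✓
b·Ac: (-23/456)·19/23 + 97/168·35/97 = 1/6 ✓
b·c³: (-125/9576)·(-729/125) + (-23/456)·8 + 97/168·1 = 1/4 ✓
b·(c∘Ac): (-23/456)·38/23 + 97/168·35/97 = 1/8 ✓
b·Ac²: (-23/456)·(-171/115) + 97/168·7/485 = 1/12 ✓
b·A²c: 97/168·7/97 = 1/24 ✓; 4 stages ⇒ order 4.

4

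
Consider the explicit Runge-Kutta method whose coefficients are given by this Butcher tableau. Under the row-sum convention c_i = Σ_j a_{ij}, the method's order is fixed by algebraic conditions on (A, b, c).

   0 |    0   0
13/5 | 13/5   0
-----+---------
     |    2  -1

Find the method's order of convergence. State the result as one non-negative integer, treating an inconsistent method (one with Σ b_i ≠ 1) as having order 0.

b = (2, -1)
c = (0, 13/5)
Σ b_i: 2·1 + (-1)·1 = 1 ✓
b·c: (-1)·13/5 = -13/5 ≠ 1/2 ⇒ order 1.

1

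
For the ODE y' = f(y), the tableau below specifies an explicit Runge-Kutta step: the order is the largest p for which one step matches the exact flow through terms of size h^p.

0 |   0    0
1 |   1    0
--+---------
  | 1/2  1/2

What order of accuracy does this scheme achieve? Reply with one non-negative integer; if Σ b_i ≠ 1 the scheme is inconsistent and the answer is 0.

2

b = (1/2, 1/2)
c = (0, 1)
Σ b_i: 1/2·1 + 1/2·1 = 1 ✓
b·c: 1/2·1 = 1/2 ✓; 2 stages ⇒ order 2.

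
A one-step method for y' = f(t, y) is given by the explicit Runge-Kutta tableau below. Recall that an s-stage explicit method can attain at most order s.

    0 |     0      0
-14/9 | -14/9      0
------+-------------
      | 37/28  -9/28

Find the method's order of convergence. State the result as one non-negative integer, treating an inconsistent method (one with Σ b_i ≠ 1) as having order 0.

b = (37/28, -9/28)
c = (0, -14/9)
Σ b_i: 37/28·1 + (-9/28)·1 = 1 ✓
b·c: (-9/28)·(-14/9) = 1/2 ✓; 2 stages ⇒ order 2.

2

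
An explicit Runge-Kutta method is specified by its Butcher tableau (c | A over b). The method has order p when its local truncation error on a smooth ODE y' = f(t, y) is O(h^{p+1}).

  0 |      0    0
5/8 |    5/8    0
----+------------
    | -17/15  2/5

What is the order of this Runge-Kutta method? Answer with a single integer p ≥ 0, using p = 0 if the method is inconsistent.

b = (-17/15, 2/5)
c = (0, 5/8)
Σ b_i: (-17/15)·1 + 2/5·1 = -11/15 ≠ 1 ⇒ order 0.

0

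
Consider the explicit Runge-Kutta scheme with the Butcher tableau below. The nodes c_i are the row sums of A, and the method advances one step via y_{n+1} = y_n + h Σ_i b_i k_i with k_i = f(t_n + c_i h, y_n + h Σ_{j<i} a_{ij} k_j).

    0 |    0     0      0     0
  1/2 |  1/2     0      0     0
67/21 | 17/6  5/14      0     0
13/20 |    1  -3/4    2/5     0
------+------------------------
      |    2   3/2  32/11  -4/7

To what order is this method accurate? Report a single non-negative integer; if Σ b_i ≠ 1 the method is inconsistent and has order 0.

0

b = (2, 3/2, 32/11, -4/7)
c = (0, 1/2, 67/21, 13/20)
Ac = (0, 0, 5/28, 757/840)
Σ b_i: 2·1 + 3/2·1 + 32/11·1 + (-4/7)·1 = 899/154 ≠ 1 ⇒ order 0.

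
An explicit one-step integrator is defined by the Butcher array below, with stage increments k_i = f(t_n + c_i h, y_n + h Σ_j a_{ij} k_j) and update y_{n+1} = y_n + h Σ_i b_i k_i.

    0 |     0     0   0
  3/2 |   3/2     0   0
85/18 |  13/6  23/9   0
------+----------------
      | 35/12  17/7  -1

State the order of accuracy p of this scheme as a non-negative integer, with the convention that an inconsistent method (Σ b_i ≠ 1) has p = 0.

0

b = (35/12, 17/7, -1)
c = (0, 3/2, 85/18)
Ac = (0, 0, 23/6)
Σ b_i: 35/12·1 + 17/7·1 + (-1)·1 = 365/84 ≠ 1 ⇒ order 0.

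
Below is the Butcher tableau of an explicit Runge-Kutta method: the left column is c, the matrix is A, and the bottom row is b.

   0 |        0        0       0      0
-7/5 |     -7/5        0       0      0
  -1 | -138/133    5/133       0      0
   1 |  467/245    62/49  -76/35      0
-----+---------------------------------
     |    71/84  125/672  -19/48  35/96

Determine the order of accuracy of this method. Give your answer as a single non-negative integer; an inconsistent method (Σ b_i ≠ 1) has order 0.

4

b = (71/84, 125/672, -19/48, 35/96)
c = (0, -7/5, -1, 1)
Ac = (0, 0, -1/19, 2/5)
Σ b_i: 71/84·1 + 125/672·1 + (-19/48)·1 + 35/96·1 = 1 ✓
b·c: 125/672·(-7/5) + (-19/48)·(-1) + 35/96·1 = 1/2 ✓
b·c²: 125/672·49/25 + (-19/48)·1 + 35/96·1 = 1/3 ✓
b·Ac: (-19/48)·(-1/19) + 35/96·2/5 = 1/6 ✓
b·c³: 125/672·(-343/125) + (-19/48)·(-1) + 35/96·1 = 1/4 ✓
b·(c∘Ac): (-19/48)·1/19 + 35/96·2/5 = 1/8 ✓
b·Ac²: (-19/48)·7/95 + 35/96·54/175 = 1/12 ✓
b·A²c: 35/96·4/35 = 1/24 ✓; 4 stages ⇒ order 4.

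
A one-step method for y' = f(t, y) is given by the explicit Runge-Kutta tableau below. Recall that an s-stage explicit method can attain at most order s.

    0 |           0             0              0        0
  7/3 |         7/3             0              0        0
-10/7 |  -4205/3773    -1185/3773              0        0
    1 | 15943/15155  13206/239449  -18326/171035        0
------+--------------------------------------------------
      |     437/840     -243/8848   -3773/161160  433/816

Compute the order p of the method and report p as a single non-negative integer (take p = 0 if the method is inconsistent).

4

b = (437/840, -243/8848, -3773/161160, 433/816)
c = (0, 7/3, -10/7, 1)
Ac = (0, 0, -395/539, 122/433)
Σ b_i: 437/840·1 + (-243/8848)·1 + (-3773/161160)·1 + 433/816·1 = 1 ✓
b·c: (-243/8848)·7/3 + (-3773/161160)·(-10/7) + 433/816·1 = 1/2 ✓
b·c²: (-243/8848)·49/9 + (-3773/161160)·100/49 + 433/816·1 = 1/3 ✓
b·Ac: (-3773/161160)·(-395/539) + 433/816·122/433 = 1/6 ✓
b·c³: (-243/8848)·343/27 + (-3773/161160)·(-1000/343) + 433/816·1 = 1/4 ✓
b·(c∘Ac): (-3773/161160)·3950/3773 + 433/816·122/433 = 1/8 ✓
b·Ac²: (-3773/161160)·(-395/231) + 433/816·106/1299 = 1/12 ✓
b·A²c: 433/816·34/433 = 1/24 ✓; 4 stages ⇒ order 4.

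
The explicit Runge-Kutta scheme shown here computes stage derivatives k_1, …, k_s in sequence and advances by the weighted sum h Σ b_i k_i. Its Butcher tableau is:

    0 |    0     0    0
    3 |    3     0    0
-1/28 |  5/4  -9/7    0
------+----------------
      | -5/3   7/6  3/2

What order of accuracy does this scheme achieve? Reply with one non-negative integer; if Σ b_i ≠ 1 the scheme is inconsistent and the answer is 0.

1

b = (-5/3, 7/6, 3/2)
c = (0, 3, -1/28)
Ac = (0, 0, -27/7)
Σ b_i: (-5/3)·1 + 7/6·1 + 3/2·1 = 1 ✓
b·c: 7/6·3 + 3/2·(-1/28) = 193/56 ≠ 1/2 ⇒ order 1.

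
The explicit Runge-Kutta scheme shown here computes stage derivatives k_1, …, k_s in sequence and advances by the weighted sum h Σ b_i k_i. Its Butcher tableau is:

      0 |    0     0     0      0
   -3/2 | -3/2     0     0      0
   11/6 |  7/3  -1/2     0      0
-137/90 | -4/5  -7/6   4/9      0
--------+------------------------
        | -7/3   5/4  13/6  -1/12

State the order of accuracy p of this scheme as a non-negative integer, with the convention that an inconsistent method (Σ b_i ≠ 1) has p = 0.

b = (-7/3, 5/4, 13/6, -1/12)
c = (0, -3/2, 11/6, -137/90)
Ac = (0, 0, 3/4, 277/108)
Σ b_i: (-7/3)·1 + 5/4·1 + 13/6·1 + (-1/12)·1 = 1 ✓
b·c: 5/4·(-3/2) + 13/6·11/6 + (-1/12)·(-137/90) = 1201/540 ≠ 1/2 ⇒ order 1.

1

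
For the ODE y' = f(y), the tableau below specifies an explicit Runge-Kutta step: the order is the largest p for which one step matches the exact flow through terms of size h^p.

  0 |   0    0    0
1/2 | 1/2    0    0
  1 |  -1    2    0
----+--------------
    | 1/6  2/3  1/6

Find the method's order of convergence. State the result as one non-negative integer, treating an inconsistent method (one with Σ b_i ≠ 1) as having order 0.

3

b = (1/6, 2/3, 1/6)
c = (0, 1/2, 1)
Ac = (0, 0, 1)
Σ b_i: 1/6·1 + 2/3·1 + 1/6·1 = 1 ✓
b·c: 2/3·1/2 + 1/6·1 = 1/2 ✓
b·c²: 2/3·1/4 + 1/6·1 = 1/3 ✓
b·Ac: 1/6·1 = 1/6 ✓; 3 stages ⇒ order 3.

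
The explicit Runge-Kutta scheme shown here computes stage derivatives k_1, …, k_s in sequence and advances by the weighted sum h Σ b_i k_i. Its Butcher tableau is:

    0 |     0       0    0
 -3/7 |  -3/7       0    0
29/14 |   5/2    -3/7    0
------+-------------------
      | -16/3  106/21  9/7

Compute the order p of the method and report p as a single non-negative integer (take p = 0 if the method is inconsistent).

2

b = (-16/3, 106/21, 9/7)
c = (0, -3/7, 29/14)
Ac = (0, 0, 9/49)
Σ b_i: (-16/3)·1 + 106/21·1 + 9/7·1 = 1 ✓
b·c: 106/21·(-3/7) + 9/7·29/14 = 1/2 ✓
b·c²: 106/21·9/49 + 9/7·841/196 = 1263/196 ≠ 1/3 ⇒ order 2.
b·Ac: 9/7·9/49 = 81/343 ≠ 1/6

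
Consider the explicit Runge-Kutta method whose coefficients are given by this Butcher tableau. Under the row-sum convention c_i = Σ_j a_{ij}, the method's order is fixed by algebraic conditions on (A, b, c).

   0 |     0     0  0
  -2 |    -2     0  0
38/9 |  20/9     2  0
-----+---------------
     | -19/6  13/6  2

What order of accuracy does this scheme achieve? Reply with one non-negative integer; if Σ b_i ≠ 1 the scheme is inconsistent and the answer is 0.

b = (-19/6, 13/6, 2)
c = (0, -2, 38/9)
Ac = (0, 0, -4)
Σ b_i: (-19/6)·1 + 13/6·1 + 2·1 = 1 ✓
b·c: 13/6·(-2) + 2·38/9 = 37/9 ≠ 1/2 ⇒ order 1.

1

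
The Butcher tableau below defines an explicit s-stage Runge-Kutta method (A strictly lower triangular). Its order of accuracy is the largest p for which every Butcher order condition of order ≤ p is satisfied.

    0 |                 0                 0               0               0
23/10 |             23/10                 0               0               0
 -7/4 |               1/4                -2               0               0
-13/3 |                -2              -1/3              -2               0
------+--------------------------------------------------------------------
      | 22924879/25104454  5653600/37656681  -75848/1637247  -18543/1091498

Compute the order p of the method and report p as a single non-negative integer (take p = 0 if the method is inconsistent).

3

b = (22924879/25104454, 5653600/37656681, -75848/1637247, -18543/1091498)
c = (0, 23/10, -7/4, -13/3)
Ac = (0, 0, -23/5, 41/15)
Σ b_i: 22924879/25104454·1 + 5653600/37656681·1 + (-75848/1637247)·1 + (-18543/1091498)·1 = 1 ✓
b·c: 5653600/37656681·23/10 + (-75848/1637247)·(-7/4) + (-18543/1091498)·(-13/3) = 1/2 ✓
b·c²: 5653600/37656681·529/100 + (-75848/1637247)·49/16 + (-18543/1091498)·169/9 = 1/3 ✓
b·Ac: (-75848/1637247)·(-23/5) + (-18543/1091498)·41/15 = 1/6 ✓
b·c³: 5653600/37656681·12167/1000 + (-75848/1637247)·(-343/64) + (-18543/1091498)·(-2197/27) = 679263413/196469640 ≠ 1/4 ⇒ order 3.
b·(c∘Ac): (-75848/1637247)·161/20 + (-18543/1091498)·(-533/45) = -937097/5457490 ≠ 1/8
b·Ac²: (-75848/1637247)·(-529/50) + (-18543/1091498)·(-4733/600) = 81750551/130979760 ≠ 1/12
b·A²c: (-18543/1091498)·46/5 = -426489/2728745 ≠ 1/24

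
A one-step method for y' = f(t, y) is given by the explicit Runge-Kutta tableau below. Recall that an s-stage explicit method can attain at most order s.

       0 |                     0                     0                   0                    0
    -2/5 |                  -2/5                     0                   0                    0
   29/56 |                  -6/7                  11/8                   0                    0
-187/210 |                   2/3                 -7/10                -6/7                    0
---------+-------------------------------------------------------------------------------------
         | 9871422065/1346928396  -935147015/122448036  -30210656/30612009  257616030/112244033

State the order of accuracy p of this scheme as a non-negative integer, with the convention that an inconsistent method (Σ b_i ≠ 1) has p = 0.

b = (9871422065/1346928396, -935147015/122448036, -30210656/30612009, 257616030/112244033)
c = (0, -2/5, 29/56, -187/210)
Ac = (0, 0, -11/20, -803/4900)
Σ b_i: 9871422065/1346928396·1 + (-935147015/122448036)·1 + (-30210656/30612009)·1 + 257616030/112244033·1 = 1 ✓
b·c: (-935147015/122448036)·(-2/5) + (-30210656/30612009)·29/56 + 257616030/112244033·(-187/210) = 1/2 ✓
b·c²: (-935147015/122448036)·4/25 + (-30210656/30612009)·841/3136 + 257616030/112244033·34969/44100 = 1/3 ✓
b·Ac: (-30210656/30612009)·(-11/20) + 257616030/112244033·(-803/4900) = 1/6 ✓
b·c³: (-935147015/122448036)·(-8/125) + (-30210656/30612009)·24389/175616 + 257616030/112244033·(-6539203/9261000) = -326282151017/257140875600 ≠ 1/4 ⇒ order 3.
b·(c∘Ac): (-30210656/30612009)·(-319/1120) + 257616030/112244033·150161/1029000 = 13200221837/21428406300 ≠ 1/8
b·Ac²: (-30210656/30612009)·11/50 + 257616030/112244033·(-469039/1372000) = -188898989291/188569975440 ≠ 1/12
b·A²c: 257616030/112244033·33/70 = 11040687/10204003 ≠ 1/24

3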